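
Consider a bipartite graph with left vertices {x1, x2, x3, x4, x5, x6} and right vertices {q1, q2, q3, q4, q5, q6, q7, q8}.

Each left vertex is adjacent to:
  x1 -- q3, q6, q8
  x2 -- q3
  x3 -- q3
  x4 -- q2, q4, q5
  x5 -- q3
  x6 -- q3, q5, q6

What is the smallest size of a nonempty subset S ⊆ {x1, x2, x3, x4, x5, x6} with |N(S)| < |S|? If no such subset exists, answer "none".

Take S = {x2, x3}. Its neighbourhood is {q3}, so |N(S)| = 1 < |S| = 2.
No single vertex violates Hall's condition since each has at least one neighbour, so 2 is the minimum.

2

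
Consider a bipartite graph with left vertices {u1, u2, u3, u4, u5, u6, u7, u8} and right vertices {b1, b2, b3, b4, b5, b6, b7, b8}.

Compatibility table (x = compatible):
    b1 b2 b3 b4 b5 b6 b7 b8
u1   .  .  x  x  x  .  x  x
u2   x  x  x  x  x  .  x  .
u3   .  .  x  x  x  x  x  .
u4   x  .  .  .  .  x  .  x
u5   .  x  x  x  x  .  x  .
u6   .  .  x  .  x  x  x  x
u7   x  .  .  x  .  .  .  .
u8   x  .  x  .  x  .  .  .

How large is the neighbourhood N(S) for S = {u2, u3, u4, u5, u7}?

The union of neighbours of {u2, u3, u4, u5, u7} is {b1, b2, b3, b4, b5, b6, b7, b8}, which has 8 elements.
Since |N(S)| = 8 ≥ |S| = 5, Hall's condition holds for this subset.

8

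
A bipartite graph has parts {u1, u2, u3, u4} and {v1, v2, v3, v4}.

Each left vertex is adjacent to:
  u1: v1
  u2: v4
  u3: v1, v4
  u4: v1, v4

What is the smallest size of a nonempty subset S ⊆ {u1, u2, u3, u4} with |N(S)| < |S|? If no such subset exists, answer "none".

3

Take S = {u1, u2, u3}. Its neighbourhood is {v1, v4}, so |N(S)| = 2 < |S| = 3.
Every subset of size less than 3 has at least as many neighbours as members, so 3 is the minimum.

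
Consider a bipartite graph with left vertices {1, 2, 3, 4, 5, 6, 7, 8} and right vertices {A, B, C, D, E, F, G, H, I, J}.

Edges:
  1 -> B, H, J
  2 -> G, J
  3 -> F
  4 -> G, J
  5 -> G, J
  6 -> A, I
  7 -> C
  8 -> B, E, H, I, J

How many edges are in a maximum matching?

One maximum matching: 1–B, 2–G, 3–F, 4–J, 6–I, 7–C, 8–E.
The set {2, 4, 5} has only 2 neighbours ({G, J}), so by Hall's theorem at most 7 of the 8 left vertices can be matched.

7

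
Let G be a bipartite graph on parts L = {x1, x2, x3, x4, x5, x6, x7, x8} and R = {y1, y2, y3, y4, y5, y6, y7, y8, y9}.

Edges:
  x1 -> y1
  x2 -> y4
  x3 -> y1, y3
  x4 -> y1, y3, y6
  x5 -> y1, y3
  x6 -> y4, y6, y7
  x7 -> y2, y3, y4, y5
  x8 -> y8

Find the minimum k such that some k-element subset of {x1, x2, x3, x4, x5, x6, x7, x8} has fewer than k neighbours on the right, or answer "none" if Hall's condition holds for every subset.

Take S = {x1, x3, x5}. Its neighbourhood is {y1, y3}, so |N(S)| = 2 < |S| = 3.
Every subset of size less than 3 has at least as many neighbours as members, so 3 is the minimum.

3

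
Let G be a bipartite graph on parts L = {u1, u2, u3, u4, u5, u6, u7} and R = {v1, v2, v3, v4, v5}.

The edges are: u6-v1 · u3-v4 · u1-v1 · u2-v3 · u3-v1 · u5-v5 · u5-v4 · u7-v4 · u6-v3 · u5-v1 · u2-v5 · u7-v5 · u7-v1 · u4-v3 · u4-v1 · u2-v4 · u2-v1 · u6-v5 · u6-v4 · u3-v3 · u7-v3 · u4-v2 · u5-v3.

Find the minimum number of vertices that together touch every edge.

A maximum matching has 5 edges (e.g. u1–v1, u2–v5, u3–v3, u4–v2, u5–v4).
By König's theorem the minimum vertex cover has the same size. One such cover is {u4, v1, v3, v4, v5}.

5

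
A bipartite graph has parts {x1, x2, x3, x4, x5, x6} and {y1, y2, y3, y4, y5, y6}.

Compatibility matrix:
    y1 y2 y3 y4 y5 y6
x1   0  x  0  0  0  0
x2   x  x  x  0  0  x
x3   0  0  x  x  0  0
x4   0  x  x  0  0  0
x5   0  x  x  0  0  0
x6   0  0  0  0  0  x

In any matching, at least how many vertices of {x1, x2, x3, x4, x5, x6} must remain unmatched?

1

For example, pair x1-y2, x2-y1, x3-y4, x4-y3, x6-y6.
The set {x1, x4, x5} has only 2 neighbours ({y2, y3}), so by Hall's theorem at most 5 of the 6 left vertices can be matched.
That matches 5 of the 6, leaving 1 unmatched; no matching can do better.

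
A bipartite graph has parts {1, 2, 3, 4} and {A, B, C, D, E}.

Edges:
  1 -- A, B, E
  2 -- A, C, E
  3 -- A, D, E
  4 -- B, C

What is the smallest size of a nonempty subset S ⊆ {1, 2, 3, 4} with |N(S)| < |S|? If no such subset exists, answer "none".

none

A matching saturating every left vertex exists, for instance 1→E, 2→C, 3→D, 4→B.
By Hall's marriage theorem, this means |N(S)| ≥ |S| for every subset S, so no violating subset exists.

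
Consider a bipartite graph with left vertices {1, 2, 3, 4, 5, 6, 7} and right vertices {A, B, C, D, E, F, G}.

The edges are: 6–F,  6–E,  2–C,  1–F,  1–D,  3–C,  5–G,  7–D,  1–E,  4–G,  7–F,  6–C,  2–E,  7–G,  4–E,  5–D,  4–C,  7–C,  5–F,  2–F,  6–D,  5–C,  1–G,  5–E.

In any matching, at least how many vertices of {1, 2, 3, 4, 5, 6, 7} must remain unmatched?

2

For example, pair 1-D, 2-F, 3-C, 4-E, 5-G.
The set {1, 2, 3, 4, 5, 6, 7} has only 5 neighbours ({C, D, E, F, G}), so by Hall's theorem at most 5 of the 7 left vertices can be matched.
That matches 5 of the 7, leaving 2 unmatched; no matching can do better.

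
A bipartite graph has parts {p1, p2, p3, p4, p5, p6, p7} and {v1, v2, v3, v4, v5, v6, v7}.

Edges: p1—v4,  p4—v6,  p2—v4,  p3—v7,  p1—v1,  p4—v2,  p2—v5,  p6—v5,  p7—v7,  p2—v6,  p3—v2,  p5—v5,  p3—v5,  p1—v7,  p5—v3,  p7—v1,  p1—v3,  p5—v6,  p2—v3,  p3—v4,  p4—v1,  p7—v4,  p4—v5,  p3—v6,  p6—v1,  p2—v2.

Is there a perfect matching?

Yes

For example, pair p1-v1, p2-v4, p3-v6, p4-v2, p5-v3, p6-v5, p7-v7.
Every left vertex is matched, so this is a perfect matching.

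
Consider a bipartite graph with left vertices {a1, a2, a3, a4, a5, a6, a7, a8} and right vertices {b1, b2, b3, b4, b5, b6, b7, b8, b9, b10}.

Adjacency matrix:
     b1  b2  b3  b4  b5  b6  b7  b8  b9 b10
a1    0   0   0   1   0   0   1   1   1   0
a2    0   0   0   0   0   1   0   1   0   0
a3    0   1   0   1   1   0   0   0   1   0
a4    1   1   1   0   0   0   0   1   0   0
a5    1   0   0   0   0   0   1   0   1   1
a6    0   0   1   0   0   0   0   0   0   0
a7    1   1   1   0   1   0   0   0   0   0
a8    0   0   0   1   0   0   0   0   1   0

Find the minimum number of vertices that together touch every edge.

8

The 8 edges a1–b7, a2–b6, a3–b5, a4–b8, a5–b9, a6–b3, a7–b2, a8–b4 form a matching, so any vertex cover needs at least 8 vertices (one per matched edge).
Conversely {a1, a2, a3, a4, a5, a6, a7, a8} meets every edge and has exactly 8 vertices, so 8 is optimal.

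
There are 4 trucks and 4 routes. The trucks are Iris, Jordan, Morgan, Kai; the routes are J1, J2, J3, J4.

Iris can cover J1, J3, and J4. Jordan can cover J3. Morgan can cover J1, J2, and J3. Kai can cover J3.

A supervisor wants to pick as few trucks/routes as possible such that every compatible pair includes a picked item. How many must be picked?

{Iris, Morgan, J3} is a vertex cover of size 3: every edge has an endpoint in this set.
No smaller cover exists because Iris–J4, Jordan–J3, Morgan–J1 is a matching of size 3, and a cover must include an endpoint of each of these disjoint edges (König's theorem).

3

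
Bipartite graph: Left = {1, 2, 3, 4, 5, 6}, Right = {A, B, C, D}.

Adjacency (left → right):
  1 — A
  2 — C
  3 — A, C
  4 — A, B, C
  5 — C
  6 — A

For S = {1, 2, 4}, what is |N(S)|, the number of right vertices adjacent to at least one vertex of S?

3

The union of neighbours of {1, 2, 4} is {A, B, C}, which has 3 elements.
Since |N(S)| = 3 ≥ |S| = 3, Hall's condition holds for this subset.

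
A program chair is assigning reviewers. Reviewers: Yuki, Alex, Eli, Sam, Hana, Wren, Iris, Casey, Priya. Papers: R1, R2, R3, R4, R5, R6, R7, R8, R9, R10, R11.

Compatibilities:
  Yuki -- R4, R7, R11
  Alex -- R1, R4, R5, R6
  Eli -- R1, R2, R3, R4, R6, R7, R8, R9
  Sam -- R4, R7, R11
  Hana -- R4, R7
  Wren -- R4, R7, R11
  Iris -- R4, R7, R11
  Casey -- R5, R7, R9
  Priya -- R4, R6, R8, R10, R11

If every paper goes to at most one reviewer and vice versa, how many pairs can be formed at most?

A valid assignment of size 7: Yuki→R4, Alex→R1, Eli→R9, Sam→R11, Hana→R7, Casey→R5, Priya→R6.
The set {Yuki, Sam, Hana, Wren, Iris} has only 3 neighbours ({R11, R4, R7}), so by Hall's theorem at most 7 of the 9 reviewers can be matched.

7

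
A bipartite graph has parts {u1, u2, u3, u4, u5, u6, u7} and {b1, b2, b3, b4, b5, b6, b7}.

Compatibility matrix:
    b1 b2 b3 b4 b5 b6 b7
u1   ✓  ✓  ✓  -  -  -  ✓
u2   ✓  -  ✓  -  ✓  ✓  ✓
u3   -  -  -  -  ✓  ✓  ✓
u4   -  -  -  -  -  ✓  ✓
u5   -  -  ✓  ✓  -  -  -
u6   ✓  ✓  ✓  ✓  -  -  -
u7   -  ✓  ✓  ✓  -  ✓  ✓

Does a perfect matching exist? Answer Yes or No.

One maximum matching: u1–b3, u2–b1, u3–b5, u4–b6, u5–b4, u6–b2, u7–b7.
All 7 left vertices are covered.

Yes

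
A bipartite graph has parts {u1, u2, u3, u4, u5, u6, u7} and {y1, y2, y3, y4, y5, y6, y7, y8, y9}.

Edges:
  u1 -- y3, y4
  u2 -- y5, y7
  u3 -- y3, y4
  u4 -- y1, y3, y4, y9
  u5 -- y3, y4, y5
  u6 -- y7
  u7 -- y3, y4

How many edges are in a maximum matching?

5

One maximum matching: u1–y4, u2–y7, u3–y3, u4–y1, u5–y5.
The set {u1, u2, u3, u5, u6, u7} has only 4 neighbours ({y3, y4, y5, y7}), so by Hall's theorem at most 5 of the 7 left vertices can be matched.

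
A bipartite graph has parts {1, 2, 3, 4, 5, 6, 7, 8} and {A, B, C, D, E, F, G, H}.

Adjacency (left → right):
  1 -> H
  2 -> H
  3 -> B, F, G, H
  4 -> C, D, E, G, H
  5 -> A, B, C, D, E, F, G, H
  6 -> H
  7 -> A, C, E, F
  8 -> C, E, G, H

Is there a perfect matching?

The set {1, 2, 6} has only 1 neighbour ({H}), so by Hall's theorem at most 6 of the 8 left vertices can be matched.
Hence no matching covers every left vertex.

No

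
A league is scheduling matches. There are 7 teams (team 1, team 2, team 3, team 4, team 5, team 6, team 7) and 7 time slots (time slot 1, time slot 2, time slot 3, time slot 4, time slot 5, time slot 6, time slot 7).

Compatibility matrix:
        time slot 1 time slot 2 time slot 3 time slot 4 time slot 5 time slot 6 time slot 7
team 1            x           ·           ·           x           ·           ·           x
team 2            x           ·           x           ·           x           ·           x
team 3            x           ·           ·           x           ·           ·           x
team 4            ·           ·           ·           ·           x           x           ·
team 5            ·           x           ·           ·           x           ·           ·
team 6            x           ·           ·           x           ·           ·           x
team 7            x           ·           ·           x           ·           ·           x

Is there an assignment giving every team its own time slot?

No

The set {team 1, team 3, team 6, team 7} has only 3 neighbours ({time slot 1, time slot 4, time slot 7}), so by Hall's theorem at most 6 of the 7 teams can be matched.
Hence no matching covers every team.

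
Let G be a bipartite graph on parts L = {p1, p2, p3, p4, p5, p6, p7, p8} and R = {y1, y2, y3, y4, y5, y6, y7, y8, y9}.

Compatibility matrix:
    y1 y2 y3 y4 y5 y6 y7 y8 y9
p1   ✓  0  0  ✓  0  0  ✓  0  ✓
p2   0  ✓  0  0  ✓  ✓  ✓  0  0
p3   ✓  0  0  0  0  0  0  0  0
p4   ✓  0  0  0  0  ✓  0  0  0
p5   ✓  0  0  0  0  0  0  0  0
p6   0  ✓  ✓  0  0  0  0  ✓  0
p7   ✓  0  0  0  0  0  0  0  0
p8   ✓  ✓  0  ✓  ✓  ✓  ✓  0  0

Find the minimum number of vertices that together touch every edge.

6

A maximum matching has 6 edges (e.g. p1–y4, p2–y2, p3–y1, p4–y6, p6–y3, p8–y7).
By König's theorem the minimum vertex cover has the same size. One such cover is {p1, p2, p4, p6, p8, y1}.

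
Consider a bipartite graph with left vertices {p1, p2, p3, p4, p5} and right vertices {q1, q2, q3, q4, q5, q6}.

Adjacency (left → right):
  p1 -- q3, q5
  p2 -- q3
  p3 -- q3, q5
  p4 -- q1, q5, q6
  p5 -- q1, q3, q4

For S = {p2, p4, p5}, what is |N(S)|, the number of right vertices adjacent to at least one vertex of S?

The union of neighbours of {p2, p4, p5} is {q1, q3, q4, q5, q6}, which has 5 elements.
Since |N(S)| = 5 ≥ |S| = 3, Hall's condition holds for this subset.

5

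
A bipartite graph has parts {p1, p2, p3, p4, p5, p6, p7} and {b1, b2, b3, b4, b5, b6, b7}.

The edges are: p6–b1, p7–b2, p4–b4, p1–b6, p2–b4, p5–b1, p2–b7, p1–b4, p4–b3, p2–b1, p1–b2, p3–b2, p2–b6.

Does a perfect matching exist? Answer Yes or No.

No

The set {p3, p5, p6, p7} has only 2 neighbours ({b1, b2}), so by Hall's theorem at most 5 of the 7 left vertices can be matched.
Hence no matching covers every left vertex.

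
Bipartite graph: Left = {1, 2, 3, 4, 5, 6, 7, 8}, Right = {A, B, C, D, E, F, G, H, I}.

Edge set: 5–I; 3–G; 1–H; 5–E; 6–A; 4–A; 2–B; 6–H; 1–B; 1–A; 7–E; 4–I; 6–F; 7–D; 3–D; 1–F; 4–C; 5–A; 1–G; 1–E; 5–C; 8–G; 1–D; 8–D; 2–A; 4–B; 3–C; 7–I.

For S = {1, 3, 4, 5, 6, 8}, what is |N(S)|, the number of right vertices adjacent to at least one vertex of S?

The union of neighbours of {1, 3, 4, 5, 6, 8} is {A, B, C, D, E, F, G, H, I}, which has 9 elements.
Since |N(S)| = 9 ≥ |S| = 6, Hall's condition holds for this subset.

9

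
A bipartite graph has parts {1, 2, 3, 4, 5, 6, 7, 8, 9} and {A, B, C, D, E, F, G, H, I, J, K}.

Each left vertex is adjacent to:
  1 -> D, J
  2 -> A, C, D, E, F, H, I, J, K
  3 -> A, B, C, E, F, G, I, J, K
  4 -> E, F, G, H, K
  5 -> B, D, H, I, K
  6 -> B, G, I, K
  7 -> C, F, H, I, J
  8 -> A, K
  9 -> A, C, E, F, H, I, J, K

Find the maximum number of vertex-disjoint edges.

9

One maximum matching: 1-D, 2-E, 3-G, 4-K, 5-B, 6-I, 7-H, 8-A, 9-J.
All 9 left vertices are matched, so no larger matching exists.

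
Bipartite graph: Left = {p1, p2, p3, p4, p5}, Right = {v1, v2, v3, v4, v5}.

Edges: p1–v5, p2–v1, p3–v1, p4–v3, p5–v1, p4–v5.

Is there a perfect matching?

No

The set {p2, p3, p5} has only 1 neighbour ({v1}), so by Hall's theorem at most 3 of the 5 left vertices can be matched.
Hence no matching covers every left vertex.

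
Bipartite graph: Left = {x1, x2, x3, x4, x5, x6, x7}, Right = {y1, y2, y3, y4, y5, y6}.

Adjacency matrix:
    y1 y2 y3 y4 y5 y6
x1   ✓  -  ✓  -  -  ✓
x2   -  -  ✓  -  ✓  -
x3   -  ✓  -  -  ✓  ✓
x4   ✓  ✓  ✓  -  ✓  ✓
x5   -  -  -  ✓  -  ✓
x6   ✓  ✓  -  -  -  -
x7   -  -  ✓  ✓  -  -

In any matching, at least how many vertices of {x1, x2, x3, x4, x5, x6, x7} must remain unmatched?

1

A valid assignment of size 6: x1→y3, x2→y5, x3→y2, x4→y6, x5→y4, x6→y1.
The set {x1, x2, x3, x4, x5, x6, x7} has only 6 neighbours ({y1, y2, y3, y4, y5, y6}), so by Hall's theorem at most 6 of the 7 left vertices can be matched.
That matches 6 of the 7, leaving 1 unmatched; no matching can do better.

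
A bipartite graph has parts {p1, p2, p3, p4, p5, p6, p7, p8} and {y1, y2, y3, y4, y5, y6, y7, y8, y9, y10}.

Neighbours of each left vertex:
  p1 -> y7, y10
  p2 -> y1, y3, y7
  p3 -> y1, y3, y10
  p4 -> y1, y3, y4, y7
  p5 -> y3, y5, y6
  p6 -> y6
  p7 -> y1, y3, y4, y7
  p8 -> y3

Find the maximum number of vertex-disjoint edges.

7

For example, pair p1-y10, p2-y7, p3-y1, p4-y4, p5-y5, p6-y6, p7-y3.
The set {p1, p2, p3, p4, p7, p8} has only 5 neighbours ({y1, y10, y3, y4, y7}), so by Hall's theorem at most 7 of the 8 left vertices can be matched.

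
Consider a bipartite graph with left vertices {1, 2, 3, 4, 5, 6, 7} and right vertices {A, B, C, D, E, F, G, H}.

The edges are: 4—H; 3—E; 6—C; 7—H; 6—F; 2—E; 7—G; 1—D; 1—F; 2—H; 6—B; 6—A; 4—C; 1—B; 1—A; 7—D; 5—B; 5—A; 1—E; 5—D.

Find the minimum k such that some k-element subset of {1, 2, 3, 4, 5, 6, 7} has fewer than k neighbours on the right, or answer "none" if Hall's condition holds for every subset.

A matching saturating every left vertex exists, for instance 1→A, 2→H, 3→E, 4→C, 5→D, 6→B, 7→G.
By Hall's marriage theorem, this means |N(S)| ≥ |S| for every subset S, so no violating subset exists.

none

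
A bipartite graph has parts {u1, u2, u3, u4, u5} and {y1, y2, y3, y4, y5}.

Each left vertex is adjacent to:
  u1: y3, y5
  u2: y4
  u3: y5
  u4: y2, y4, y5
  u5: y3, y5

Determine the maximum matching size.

4

One maximum matching: u1-y3, u2-y4, u3-y5, u4-y2.
The set {u1, u3, u5} has only 2 neighbours ({y3, y5}), so by Hall's theorem at most 4 of the 5 left vertices can be matched.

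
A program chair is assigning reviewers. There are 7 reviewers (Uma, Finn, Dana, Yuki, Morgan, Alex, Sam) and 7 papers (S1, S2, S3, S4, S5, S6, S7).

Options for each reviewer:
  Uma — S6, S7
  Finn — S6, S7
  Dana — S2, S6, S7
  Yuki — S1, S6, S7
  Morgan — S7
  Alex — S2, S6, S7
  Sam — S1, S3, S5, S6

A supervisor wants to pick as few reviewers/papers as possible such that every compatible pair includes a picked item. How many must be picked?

{Yuki, Sam, S2, S6, S7} is a vertex cover of size 5: every edge has an endpoint in this set.
No smaller cover exists because Uma–S6, Finn–S7, Dana–S2, Yuki–S1, Sam–S3 is a matching of size 5, and a cover must include an endpoint of each of these disjoint edges (König's theorem).

5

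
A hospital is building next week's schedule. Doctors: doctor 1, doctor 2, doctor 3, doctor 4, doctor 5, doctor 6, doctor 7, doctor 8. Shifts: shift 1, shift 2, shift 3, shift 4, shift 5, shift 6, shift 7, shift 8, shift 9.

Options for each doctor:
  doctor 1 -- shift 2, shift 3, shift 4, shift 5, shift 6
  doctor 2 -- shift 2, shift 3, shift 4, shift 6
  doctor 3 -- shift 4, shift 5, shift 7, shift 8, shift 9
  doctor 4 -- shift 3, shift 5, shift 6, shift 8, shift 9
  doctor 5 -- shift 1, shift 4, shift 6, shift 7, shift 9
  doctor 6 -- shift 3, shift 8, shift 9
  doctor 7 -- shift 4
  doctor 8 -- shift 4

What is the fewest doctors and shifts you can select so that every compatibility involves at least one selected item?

7

The 7 edges doctor 1–shift 5, doctor 2–shift 2, doctor 3–shift 7, doctor 4–shift 8, doctor 5–shift 6, doctor 6–shift 3, doctor 7–shift 4 form a matching, so any vertex cover needs at least 7 vertices (one per matched edge).
Conversely {doctor 1, doctor 2, doctor 3, doctor 4, doctor 5, doctor 6, shift 4} meets every edge and has exactly 7 vertices, so 7 is optimal.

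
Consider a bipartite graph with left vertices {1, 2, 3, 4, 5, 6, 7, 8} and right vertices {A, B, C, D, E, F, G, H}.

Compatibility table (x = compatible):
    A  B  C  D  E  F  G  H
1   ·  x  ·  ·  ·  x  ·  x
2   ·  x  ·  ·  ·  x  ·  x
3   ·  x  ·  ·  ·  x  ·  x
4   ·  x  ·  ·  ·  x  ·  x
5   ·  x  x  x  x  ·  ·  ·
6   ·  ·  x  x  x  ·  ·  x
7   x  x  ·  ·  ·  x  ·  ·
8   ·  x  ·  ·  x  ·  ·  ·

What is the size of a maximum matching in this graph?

One maximum matching: 1→H, 2→F, 3→B, 5→D, 6→C, 7→A, 8→E.
The set {1, 2, 3, 4} has only 3 neighbours ({B, F, H}), so by Hall's theorem at most 7 of the 8 left vertices can be matched.

7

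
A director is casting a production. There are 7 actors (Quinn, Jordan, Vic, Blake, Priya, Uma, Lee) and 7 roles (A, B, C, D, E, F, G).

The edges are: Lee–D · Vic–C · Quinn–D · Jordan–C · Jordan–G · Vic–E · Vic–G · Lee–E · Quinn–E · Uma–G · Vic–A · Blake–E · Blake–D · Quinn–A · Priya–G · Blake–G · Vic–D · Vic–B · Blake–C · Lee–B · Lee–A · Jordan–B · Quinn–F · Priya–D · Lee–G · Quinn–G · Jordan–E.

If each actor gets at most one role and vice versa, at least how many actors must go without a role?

A valid assignment of size 7: Quinn-F, Jordan-B, Vic-E, Blake-C, Priya-D, Uma-G, Lee-A.
This saturates every actor, so 7 is the maximum.
That matches 7 of the 7, leaving 0 unmatched; no matching can do better.

0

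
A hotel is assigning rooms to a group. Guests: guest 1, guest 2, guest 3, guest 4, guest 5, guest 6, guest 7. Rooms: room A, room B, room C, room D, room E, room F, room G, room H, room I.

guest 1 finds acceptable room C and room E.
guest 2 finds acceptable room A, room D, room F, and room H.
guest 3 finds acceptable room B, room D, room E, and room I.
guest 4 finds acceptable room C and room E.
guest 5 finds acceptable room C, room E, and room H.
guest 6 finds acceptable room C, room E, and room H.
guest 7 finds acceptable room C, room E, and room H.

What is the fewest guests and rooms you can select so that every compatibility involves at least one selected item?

The 5 edges guest 1–room C, guest 2–room F, guest 3–room I, guest 4–room E, guest 5–room H form a matching, so any vertex cover needs at least 5 vertices (one per matched edge).
Conversely {guest 2, guest 3, room C, room E, room H} meets every edge and has exactly 5 vertices, so 5 is optimal.

5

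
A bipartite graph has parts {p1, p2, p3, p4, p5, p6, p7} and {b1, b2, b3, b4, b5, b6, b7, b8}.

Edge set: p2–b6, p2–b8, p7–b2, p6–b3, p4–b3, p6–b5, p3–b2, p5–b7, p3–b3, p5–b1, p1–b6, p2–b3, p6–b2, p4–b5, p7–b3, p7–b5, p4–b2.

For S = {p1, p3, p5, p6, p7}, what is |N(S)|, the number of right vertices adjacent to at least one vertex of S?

6

The union of neighbours of {p1, p3, p5, p6, p7} is {b1, b2, b3, b5, b6, b7}, which has 6 elements.
Since |N(S)| = 6 ≥ |S| = 5, Hall's condition holds for this subset.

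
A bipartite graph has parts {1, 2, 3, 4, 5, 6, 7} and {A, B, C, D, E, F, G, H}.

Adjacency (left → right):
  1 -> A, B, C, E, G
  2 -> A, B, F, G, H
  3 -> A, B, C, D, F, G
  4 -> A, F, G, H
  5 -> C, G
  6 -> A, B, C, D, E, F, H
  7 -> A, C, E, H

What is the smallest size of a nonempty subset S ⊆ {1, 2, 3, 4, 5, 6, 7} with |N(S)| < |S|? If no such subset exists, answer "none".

A matching saturating every left vertex exists, for instance 1→G, 2→A, 3→B, 4→F, 5→C, 6→H, 7→E.
By Hall's marriage theorem, this means |N(S)| ≥ |S| for every subset S, so no violating subset exists.

none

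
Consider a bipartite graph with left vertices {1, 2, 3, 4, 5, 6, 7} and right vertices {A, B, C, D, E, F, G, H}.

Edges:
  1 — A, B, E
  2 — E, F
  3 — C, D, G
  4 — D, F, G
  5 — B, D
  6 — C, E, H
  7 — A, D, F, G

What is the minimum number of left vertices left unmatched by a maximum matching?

A valid assignment of size 7: 1–A, 2–E, 3–G, 4–D, 5–B, 6–C, 7–F.
All 7 left vertices are matched, so no larger matching exists.
That matches 7 of the 7, leaving 0 unmatched; no matching can do better.

0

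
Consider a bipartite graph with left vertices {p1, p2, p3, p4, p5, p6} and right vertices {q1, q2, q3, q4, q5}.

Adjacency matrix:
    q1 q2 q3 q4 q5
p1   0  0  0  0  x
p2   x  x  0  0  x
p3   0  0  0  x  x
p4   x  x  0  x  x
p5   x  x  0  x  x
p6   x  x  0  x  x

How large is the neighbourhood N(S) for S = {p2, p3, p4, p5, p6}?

The union of neighbours of {p2, p3, p4, p5, p6} is {q1, q2, q4, q5}, which has 4 elements.
Since |N(S)| = 4 < |S| = 5, Hall's condition fails for this subset.

4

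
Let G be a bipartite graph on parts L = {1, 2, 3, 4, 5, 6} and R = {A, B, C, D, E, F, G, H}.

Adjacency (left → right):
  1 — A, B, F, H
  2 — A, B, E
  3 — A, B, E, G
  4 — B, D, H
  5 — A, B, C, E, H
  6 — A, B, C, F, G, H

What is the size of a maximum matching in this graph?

A valid assignment of size 6: 1→F, 2→B, 3→E, 4→D, 5→A, 6→G.
This saturates every left vertex, so 6 is the maximum.

6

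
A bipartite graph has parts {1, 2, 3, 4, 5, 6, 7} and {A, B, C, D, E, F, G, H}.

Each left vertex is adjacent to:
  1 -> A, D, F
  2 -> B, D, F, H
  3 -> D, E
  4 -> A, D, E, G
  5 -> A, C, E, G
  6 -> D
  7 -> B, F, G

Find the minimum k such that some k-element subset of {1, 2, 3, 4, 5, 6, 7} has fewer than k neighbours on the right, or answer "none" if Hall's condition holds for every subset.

A matching saturating every left vertex exists, for instance 1→A, 2→F, 3→E, 4→G, 5→C, 6→D, 7→B.
By Hall's marriage theorem, this means |N(S)| ≥ |S| for every subset S, so no violating subset exists.

none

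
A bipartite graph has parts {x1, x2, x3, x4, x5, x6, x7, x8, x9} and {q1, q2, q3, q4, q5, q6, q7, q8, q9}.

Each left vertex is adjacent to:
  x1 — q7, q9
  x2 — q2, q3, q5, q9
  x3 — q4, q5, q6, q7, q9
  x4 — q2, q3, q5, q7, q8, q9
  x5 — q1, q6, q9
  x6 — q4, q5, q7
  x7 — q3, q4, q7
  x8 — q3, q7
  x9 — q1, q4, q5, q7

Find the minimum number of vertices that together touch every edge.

9

{x1, x2, x3, x4, x5, x6, x7, x8, x9} is a vertex cover of size 9: every edge has an endpoint in this set.
No smaller cover exists because x1–q9, x2–q2, x3–q6, x4–q8, x5–q1, x6–q5, x7–q7, x8–q3, x9–q4 is a matching of size 9, and a cover must include an endpoint of each of these disjoint edges (König's theorem).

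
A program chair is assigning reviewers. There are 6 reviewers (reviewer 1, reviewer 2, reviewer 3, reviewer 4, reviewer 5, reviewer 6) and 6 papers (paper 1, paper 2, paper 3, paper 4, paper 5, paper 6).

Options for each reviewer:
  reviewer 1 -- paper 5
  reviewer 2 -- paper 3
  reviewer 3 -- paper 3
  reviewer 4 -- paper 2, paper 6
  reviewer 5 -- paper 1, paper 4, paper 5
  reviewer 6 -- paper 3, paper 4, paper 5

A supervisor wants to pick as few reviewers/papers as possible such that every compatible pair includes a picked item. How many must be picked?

5

A maximum matching has 5 edges (e.g. reviewer 1–paper 5, reviewer 2–paper 3, reviewer 4–paper 6, reviewer 5–paper 1, reviewer 6–paper 4).
By König's theorem the minimum vertex cover has the same size. One such cover is {reviewer 1, reviewer 4, reviewer 5, reviewer 6, paper 3}.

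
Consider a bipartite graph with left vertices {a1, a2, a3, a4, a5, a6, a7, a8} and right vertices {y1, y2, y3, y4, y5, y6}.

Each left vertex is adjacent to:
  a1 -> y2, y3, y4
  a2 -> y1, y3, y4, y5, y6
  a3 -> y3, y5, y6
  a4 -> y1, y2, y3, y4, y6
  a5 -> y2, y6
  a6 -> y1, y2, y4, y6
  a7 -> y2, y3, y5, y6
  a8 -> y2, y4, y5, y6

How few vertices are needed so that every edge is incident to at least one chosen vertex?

6

A maximum matching has 6 edges (e.g. a1–y3, a2–y6, a3–y5, a4–y4, a5–y2, a6–y1).
By König's theorem the minimum vertex cover has the same size. One such cover is {y1, y2, y3, y4, y5, y6}.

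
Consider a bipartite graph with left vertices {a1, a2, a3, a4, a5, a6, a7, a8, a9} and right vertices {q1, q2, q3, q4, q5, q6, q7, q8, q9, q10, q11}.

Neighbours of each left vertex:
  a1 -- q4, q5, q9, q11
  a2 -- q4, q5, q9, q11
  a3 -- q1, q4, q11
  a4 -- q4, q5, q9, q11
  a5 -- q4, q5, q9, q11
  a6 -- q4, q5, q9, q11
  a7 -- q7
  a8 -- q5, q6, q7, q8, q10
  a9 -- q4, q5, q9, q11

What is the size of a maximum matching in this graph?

One maximum matching: a1–q4, a2–q9, a3–q1, a4–q5, a5–q11, a7–q7, a8–q6.
The set {a1, a2, a4, a5, a6, a9} has only 4 neighbours ({q11, q4, q5, q9}), so by Hall's theorem at most 7 of the 9 left vertices can be matched.

7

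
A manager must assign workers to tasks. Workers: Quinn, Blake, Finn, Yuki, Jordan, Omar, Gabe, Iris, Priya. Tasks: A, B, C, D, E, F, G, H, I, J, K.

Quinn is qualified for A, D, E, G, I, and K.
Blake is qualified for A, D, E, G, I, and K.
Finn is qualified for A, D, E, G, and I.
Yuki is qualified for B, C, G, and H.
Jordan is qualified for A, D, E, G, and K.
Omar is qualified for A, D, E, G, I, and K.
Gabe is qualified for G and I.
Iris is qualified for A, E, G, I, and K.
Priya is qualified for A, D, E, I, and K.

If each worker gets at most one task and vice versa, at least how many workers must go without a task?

One maximum matching: Quinn–I, Blake–K, Finn–D, Yuki–B, Jordan–E, Omar–A, Gabe–G.
The set {Quinn, Blake, Finn, Jordan, Omar, Gabe, Iris, Priya} has only 6 neighbours ({A, D, E, G, I, K}), so by Hall's theorem at most 7 of the 9 workers can be matched.
That matches 7 of the 9, leaving 2 unmatched; no matching can do better.

2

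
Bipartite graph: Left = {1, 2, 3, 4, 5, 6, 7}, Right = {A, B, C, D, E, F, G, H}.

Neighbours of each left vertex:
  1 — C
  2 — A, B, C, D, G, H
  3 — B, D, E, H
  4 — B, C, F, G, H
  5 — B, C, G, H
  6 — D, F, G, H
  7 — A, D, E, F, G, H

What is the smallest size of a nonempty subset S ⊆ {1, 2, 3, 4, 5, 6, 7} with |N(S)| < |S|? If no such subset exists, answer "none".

none

A matching saturating every left vertex exists, for instance 1→C, 2→A, 3→E, 4→H, 5→B, 6→F, 7→G.
By Hall's marriage theorem, this means |N(S)| ≥ |S| for every subset S, so no violating subset exists.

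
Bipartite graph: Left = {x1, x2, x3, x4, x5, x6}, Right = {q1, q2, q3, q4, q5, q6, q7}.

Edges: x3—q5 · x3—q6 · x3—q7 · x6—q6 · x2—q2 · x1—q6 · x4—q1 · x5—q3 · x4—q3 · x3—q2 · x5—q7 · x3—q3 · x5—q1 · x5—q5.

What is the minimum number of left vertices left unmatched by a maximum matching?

1

One maximum matching: x1-q6, x2-q2, x3-q7, x4-q3, x5-q5.
The set {x1, x6} has only 1 neighbour ({q6}), so by Hall's theorem at most 5 of the 6 left vertices can be matched.
That matches 5 of the 6, leaving 1 unmatched; no matching can do better.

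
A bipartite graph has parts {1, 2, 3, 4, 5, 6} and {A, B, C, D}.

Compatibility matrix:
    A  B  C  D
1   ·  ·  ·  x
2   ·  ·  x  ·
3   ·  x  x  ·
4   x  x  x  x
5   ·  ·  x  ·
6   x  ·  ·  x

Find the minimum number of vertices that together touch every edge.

4

{A, B, C, D} is a vertex cover of size 4: every edge has an endpoint in this set.
No smaller cover exists because 1–D, 2–C, 3–B, 4–A is a matching of size 4, and a cover must include an endpoint of each of these disjoint edges (König's theorem).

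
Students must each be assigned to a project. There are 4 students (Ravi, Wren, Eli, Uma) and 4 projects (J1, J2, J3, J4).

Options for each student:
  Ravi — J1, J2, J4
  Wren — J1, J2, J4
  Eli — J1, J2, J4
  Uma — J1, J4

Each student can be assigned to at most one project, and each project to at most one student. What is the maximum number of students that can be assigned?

3

A valid assignment of size 3: Ravi-J2, Wren-J4, Eli-J1.
The set {Ravi, Wren, Eli, Uma} has only 3 neighbours ({J1, J2, J4}), so by Hall's theorem at most 3 of the 4 students can be matched.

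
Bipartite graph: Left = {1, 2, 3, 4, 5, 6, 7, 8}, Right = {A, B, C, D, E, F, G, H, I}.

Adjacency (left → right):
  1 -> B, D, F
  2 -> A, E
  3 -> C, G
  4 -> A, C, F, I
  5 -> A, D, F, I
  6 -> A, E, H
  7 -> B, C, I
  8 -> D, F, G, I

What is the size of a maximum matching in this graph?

For example, pair 1-B, 2-E, 3-G, 4-I, 5-A, 6-H, 7-C, 8-F.
This saturates every left vertex, so 8 is the maximum.

8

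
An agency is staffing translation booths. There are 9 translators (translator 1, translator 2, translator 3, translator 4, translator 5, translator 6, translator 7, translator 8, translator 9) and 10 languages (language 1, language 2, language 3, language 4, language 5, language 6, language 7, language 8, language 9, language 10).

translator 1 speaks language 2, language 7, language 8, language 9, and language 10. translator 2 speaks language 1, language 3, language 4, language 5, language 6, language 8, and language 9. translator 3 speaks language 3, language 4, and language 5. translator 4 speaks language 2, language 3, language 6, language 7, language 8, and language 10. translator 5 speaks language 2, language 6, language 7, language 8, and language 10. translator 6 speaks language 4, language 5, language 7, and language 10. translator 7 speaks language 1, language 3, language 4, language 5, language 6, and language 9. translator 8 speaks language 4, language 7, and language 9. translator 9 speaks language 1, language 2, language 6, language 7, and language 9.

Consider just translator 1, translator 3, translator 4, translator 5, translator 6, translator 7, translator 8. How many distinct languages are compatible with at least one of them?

The union of neighbours of {translator 1, translator 3, translator 4, translator 5, translator 6, translator 7, translator 8} is {language 1, language 2, language 3, language 4, language 5, language 6, language 7, language 8, language 9, language 10}, which has 10 elements.
Since |N(S)| = 10 ≥ |S| = 7, Hall's condition holds for this subset.

10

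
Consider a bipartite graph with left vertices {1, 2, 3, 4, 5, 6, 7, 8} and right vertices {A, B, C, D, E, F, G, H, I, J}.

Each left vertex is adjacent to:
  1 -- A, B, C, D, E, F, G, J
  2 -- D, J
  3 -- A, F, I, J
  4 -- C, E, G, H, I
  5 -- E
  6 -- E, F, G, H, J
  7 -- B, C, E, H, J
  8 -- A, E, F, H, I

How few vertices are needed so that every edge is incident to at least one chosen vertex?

A maximum matching has 8 edges (e.g. 1–J, 2–D, 3–I, 4–G, 5–E, 6–F, 7–H, 8–A).
By König's theorem the minimum vertex cover has the same size. One such cover is {1, 2, 3, 4, 5, 6, 7, 8}.

8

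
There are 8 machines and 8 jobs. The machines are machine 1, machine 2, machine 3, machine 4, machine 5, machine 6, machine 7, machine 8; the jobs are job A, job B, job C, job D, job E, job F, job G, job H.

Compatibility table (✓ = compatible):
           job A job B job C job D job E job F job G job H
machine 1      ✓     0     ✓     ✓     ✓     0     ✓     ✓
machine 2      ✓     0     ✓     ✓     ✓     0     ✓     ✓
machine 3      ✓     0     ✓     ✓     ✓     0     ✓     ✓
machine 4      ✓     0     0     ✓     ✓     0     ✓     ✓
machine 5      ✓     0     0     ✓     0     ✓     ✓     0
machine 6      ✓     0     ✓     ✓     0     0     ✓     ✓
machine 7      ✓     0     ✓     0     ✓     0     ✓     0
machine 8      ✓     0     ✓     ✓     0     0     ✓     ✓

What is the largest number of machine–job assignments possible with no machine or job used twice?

7

For example, pair machine 1–job D, machine 2–job E, machine 3–job C, machine 4–job G, machine 5–job F, machine 6–job H, machine 7–job A.
The set {machine 1, machine 2, machine 3, machine 4, machine 6, machine 7, machine 8} has only 6 neighbours ({job A, job C, job D, job E, job G, job H}), so by Hall's theorem at most 7 of the 8 machines can be matched.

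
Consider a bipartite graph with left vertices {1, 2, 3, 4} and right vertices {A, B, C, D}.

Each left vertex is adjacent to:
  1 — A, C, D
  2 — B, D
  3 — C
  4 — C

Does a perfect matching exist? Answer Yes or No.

No

The set {3, 4} has only 1 neighbour ({C}), so by Hall's theorem at most 3 of the 4 left vertices can be matched.
Hence no matching covers every left vertex.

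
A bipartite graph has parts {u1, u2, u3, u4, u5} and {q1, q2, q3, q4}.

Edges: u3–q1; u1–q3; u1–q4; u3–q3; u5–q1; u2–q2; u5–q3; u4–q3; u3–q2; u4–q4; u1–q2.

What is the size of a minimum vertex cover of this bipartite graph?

{q1, q2, q3, q4} is a vertex cover of size 4: every edge has an endpoint in this set.
No smaller cover exists because u1–q3, u2–q2, u3–q1, u4–q4 is a matching of size 4, and a cover must include an endpoint of each of these disjoint edges (König's theorem).

4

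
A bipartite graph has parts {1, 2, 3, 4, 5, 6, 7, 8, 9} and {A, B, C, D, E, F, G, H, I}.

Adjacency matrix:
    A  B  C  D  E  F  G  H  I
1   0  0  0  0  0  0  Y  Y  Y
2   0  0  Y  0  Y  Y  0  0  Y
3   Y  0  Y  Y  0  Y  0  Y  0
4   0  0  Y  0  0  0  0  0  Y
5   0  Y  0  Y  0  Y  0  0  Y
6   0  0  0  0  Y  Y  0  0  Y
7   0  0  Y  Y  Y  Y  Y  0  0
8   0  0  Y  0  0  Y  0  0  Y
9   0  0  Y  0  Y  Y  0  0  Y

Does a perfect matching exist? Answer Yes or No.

No

The set {2, 4, 6, 8, 9} has only 4 neighbours ({C, E, F, I}), so by Hall's theorem at most 8 of the 9 left vertices can be matched.
Hence no matching covers every left vertex.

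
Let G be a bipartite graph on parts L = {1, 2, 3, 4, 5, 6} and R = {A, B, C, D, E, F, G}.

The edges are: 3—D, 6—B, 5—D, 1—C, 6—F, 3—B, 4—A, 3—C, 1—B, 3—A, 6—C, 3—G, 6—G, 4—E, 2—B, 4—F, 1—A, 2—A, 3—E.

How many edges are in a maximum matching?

6

One maximum matching: 1–C, 2–A, 3–G, 4–E, 5–D, 6–B.
All 6 left vertices are matched, so no larger matching exists.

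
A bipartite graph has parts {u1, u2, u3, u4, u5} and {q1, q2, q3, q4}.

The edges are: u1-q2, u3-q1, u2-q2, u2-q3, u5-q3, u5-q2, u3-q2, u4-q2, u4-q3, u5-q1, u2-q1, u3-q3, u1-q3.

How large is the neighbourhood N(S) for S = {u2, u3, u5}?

3

The union of neighbours of {u2, u3, u5} is {q1, q2, q3}, which has 3 elements.
Since |N(S)| = 3 ≥ |S| = 3, Hall's condition holds for this subset.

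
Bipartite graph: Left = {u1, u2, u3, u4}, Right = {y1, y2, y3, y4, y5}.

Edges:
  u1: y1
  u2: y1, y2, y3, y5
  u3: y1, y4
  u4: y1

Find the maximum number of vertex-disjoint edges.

For example, pair u1-y1, u2-y3, u3-y4.
The set {u1, u4} has only 1 neighbour ({y1}), so by Hall's theorem at most 3 of the 4 left vertices can be matched.

3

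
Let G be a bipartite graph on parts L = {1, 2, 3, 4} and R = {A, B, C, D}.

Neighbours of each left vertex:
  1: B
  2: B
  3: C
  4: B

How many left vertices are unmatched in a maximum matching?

One maximum matching: 1–B, 3–C.
The set {1, 2, 4} has only 1 neighbour ({B}), so by Hall's theorem at most 2 of the 4 left vertices can be matched.
That matches 2 of the 4, leaving 2 unmatched; no matching can do better.

2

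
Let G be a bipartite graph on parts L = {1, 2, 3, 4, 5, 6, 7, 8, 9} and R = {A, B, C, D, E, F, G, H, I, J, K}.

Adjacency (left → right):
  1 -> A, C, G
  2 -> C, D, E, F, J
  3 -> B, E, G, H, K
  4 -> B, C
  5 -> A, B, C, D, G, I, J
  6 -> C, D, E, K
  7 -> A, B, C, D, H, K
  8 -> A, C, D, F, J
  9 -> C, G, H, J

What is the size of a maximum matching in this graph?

9

A valid assignment of size 9: 1→C, 2→F, 3→H, 4→B, 5→G, 6→E, 7→K, 8→A, 9→J.
This saturates every left vertex, so 9 is the maximum.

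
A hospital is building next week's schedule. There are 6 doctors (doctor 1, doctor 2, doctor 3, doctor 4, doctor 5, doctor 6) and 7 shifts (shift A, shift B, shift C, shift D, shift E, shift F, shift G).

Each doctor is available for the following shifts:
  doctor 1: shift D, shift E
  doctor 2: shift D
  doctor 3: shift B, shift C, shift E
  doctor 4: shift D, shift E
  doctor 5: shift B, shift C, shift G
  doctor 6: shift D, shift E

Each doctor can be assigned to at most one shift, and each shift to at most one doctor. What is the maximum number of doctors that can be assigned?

One maximum matching: doctor 1–shift E, doctor 2–shift D, doctor 3–shift B, doctor 5–shift G.
The set {doctor 1, doctor 2, doctor 4, doctor 6} has only 2 neighbours ({shift D, shift E}), so by Hall's theorem at most 4 of the 6 doctors can be matched.

4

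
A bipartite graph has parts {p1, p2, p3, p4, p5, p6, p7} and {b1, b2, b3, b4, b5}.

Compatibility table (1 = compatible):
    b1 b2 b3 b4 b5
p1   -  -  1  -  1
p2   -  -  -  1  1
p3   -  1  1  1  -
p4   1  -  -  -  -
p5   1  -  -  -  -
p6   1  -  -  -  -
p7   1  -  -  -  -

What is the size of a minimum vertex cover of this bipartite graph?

The 4 edges p1–b5, p2–b4, p3–b3, p4–b1 form a matching, so any vertex cover needs at least 4 vertices (one per matched edge).
Conversely {p1, p2, p3, b1} meets every edge and has exactly 4 vertices, so 4 is optimal.

4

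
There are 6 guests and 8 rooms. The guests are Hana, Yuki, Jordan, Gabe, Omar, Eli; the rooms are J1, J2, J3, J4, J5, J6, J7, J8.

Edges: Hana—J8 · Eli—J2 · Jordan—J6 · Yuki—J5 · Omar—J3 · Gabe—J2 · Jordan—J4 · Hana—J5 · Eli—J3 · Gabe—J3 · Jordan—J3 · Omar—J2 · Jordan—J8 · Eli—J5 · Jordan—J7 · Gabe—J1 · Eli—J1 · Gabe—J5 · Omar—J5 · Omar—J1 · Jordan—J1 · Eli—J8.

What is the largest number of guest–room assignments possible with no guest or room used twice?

6

A valid assignment of size 6: Hana-J8, Yuki-J5, Jordan-J6, Gabe-J1, Omar-J3, Eli-J2.
All 6 guests are matched, so no larger matching exists.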